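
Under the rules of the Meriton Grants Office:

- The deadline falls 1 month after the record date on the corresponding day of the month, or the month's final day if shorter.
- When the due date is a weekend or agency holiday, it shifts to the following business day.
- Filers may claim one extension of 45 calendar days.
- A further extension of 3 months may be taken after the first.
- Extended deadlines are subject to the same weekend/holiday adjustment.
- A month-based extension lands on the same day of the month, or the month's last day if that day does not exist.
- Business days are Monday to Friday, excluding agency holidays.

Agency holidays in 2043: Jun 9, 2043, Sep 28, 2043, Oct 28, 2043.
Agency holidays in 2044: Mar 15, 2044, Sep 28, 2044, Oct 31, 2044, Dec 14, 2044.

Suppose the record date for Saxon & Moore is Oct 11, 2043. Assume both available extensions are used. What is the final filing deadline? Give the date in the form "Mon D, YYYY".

Mar 28, 2044

Moving 1 month forward from Oct 11, 2043 on the corresponding day gives Nov 11, 2043.
Nov 11, 2043 falls on a Wednesday, which is a business day, so no adjustment is needed.
Add the 45 calendar-day extension to Nov 11, 2043: Dec 26, 2043.
Dec 26, 2043 falls on a Saturday. Rolling to the next business day gives Dec 28, 2043, a Monday.
Applying the 3 months extension: 3 months after Dec 28, 2043 is Mar 28, 2044.
Mar 28, 2044 falls on a Monday, which is a business day, so no adjustment is needed.
Final deadline: Mar 28, 2044.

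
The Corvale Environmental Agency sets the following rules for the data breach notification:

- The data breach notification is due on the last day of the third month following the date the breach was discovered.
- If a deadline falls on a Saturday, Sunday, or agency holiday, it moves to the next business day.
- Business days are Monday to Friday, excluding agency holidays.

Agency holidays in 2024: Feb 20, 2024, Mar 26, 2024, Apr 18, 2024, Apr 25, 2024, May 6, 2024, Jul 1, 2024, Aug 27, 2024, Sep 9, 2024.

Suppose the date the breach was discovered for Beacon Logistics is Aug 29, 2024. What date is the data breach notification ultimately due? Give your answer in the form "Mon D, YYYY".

Dec 2, 2024

The third month after Aug 29, 2024 is November 2024, whose last day is Nov 30, 2024.
Nov 30, 2024 is a Saturday, so it moves to the next business day, Dec 2, 2024 (Monday).
Deadline: Dec 2, 2024.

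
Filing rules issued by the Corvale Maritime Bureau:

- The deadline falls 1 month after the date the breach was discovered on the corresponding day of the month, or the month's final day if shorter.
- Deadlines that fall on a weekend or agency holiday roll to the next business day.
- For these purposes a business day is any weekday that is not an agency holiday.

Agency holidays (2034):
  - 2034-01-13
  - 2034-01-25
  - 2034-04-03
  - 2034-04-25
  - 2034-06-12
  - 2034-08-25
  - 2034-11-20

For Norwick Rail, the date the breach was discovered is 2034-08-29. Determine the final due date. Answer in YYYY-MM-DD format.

1 month after 2034-08-29, on the same day of the month, is 2034-09-29.
2034-09-29 (Friday) is already a business day.
Final deadline: 2034-09-29.

2034-09-29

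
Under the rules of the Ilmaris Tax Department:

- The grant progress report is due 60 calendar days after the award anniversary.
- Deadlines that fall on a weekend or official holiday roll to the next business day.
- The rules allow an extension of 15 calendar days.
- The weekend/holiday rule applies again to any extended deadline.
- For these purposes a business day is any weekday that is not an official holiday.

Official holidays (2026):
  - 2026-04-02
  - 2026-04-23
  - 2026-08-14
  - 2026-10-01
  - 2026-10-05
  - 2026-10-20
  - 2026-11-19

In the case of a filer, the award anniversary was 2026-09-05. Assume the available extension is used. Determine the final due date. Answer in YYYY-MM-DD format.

From 2026-09-05, 60 calendar days later is 2026-11-04.
2026-11-04 (Wednesday) is already a business day.
The 15-calendar-day extension moves the deadline from 2026-11-04 to 2026-11-19.
2026-11-19 is a listed holiday, so it moves to the next business day, 2026-11-20 (Friday).
The final due date is 2026-11-20.

2026-11-20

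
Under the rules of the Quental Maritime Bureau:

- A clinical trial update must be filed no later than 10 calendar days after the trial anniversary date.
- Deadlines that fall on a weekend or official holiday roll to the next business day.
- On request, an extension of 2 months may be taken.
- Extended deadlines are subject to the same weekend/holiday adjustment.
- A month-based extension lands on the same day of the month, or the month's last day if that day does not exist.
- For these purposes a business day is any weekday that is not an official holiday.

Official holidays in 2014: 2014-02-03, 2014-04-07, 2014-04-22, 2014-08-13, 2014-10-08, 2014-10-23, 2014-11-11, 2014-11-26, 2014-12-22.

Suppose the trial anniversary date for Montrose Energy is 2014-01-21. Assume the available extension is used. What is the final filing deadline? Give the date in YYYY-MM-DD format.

2014-03-31

Trigger date 2014-01-21 + 10 calendar days = 2014-01-31.
2014-01-31 is a Friday and not a listed holiday, so it stands.
Add 2 months to 2014-01-31: 2014-03-31.
2014-03-31 (Monday) is already a business day.
The final due date is 2014-03-31.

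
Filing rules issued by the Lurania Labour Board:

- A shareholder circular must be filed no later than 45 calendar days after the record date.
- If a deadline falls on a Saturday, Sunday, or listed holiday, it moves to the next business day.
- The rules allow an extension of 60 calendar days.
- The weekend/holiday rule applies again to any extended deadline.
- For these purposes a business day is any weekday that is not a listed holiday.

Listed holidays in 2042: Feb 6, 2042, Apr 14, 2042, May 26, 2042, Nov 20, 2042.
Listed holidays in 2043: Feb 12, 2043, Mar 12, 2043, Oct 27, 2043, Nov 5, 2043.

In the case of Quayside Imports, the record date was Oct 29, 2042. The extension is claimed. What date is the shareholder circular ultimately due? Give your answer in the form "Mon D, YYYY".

Feb 13, 2043

Adding 45 calendar days to Oct 29, 2042 gives Dec 13, 2042.
Dec 13, 2042 is a Saturday; the next business day is Dec 15, 2042 (Monday).
With the 60-day extension, Dec 15, 2042 becomes Feb 13, 2043.
Since Feb 13, 2043 is a Friday and not a holiday, the date is unchanged.
The final due date is Feb 13, 2043.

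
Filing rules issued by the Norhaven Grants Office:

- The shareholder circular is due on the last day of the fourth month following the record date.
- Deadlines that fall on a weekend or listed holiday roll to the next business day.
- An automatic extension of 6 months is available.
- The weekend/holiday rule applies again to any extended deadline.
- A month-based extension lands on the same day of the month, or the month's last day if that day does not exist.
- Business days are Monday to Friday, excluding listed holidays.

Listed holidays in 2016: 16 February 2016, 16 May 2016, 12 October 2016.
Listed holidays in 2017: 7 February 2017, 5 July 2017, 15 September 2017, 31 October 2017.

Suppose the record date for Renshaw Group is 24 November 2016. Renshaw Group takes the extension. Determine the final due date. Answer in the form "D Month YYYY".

2 October 2017

The fourth month after 24 November 2016 is March 2017, whose last day is 31 March 2017.
31 March 2017 is a Friday and not a listed holiday, so it stands.
Add 6 months to 31 March 2017: 30 September 2017 (day 31 does not exist in September, so the month's last day is used).
30 September 2017 falls on a Saturday. Rolling to the next business day gives 2 October 2017, a Monday.
The final due date is 2 October 2017.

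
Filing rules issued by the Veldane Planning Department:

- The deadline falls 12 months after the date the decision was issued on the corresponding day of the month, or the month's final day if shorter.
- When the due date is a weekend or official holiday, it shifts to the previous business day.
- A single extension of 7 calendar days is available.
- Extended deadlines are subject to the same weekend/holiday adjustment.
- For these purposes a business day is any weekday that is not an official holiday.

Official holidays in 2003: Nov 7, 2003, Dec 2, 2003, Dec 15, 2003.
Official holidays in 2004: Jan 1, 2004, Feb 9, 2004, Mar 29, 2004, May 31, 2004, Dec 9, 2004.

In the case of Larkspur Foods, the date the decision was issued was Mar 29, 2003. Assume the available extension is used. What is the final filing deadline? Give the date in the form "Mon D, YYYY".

Apr 2, 2004

12 months from Mar 29, 2003 is Mar 29, 2004.
Because Mar 29, 2004 is a listed holiday, the deadline becomes Mar 26, 2004 (Friday).
With the 7-day extension, Mar 26, 2004 becomes Apr 2, 2004.
Apr 2, 2004 (Friday) is already a business day.
Final deadline: Apr 2, 2004.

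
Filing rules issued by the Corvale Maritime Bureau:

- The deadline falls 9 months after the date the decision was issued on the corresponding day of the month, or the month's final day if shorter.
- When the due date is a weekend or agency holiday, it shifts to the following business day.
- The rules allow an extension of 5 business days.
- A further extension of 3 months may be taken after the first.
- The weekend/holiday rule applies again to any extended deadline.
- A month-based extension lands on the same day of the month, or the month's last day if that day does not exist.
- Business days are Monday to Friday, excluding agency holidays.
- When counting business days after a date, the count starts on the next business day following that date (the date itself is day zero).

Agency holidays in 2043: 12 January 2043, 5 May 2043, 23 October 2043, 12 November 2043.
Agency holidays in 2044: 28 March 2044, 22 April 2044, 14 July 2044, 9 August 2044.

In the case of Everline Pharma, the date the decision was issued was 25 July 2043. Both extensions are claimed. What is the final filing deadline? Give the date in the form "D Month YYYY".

9 months from 25 July 2043 is 25 April 2044.
25 April 2044 is a Monday and not a listed holiday, so it stands.
The 5-business-day extension runs from 25 April 2044 to 2 May 2044.
Since 2 May 2044 is a Monday and not a holiday, the date is unchanged.
Applying the 3 months extension: 3 months after 2 May 2044 is 2 August 2044.
2 August 2044 (Tuesday) is already a business day.
The final due date is 2 August 2044.

2 August 2044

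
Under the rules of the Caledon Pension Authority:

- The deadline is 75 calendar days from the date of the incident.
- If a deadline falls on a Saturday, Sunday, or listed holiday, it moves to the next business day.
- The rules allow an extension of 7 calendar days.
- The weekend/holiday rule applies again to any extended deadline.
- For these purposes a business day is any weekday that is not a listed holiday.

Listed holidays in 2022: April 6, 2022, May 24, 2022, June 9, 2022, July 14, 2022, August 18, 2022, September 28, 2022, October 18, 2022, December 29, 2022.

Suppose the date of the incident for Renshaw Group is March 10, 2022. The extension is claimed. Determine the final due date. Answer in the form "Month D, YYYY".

Adding 75 calendar days to March 10, 2022 gives May 24, 2022.
May 24, 2022 is a listed holiday, so it moves to the next business day, May 25, 2022 (Wednesday).
Applying the 7-calendar-day extension: May 25, 2022 + 7 days = June 1, 2022.
June 1, 2022 falls on a Wednesday, which is a business day, so no adjustment is needed.
The final due date is June 1, 2022.

June 1, 2022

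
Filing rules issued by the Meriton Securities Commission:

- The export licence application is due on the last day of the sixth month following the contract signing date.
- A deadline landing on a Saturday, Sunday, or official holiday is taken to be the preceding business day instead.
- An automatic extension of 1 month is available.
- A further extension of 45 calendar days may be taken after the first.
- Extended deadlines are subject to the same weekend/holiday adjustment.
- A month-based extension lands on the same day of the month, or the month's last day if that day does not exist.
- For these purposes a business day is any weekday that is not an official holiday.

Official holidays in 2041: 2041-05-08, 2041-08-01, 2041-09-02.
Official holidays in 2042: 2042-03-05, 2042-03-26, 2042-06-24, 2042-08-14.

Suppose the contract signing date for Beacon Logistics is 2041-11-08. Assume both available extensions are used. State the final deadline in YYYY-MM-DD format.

6 months after 2041-11-08 is May 2042; that month ends on 2042-05-31.
2042-05-31 is a Saturday; the preceding business day is 2042-05-30 (Friday).
Applying the 1 month extension: 1 month after 2042-05-30 is 2042-06-30.
Since 2042-06-30 is a Monday and not a holiday, the date is unchanged.
The 45-calendar-day extension moves the deadline from 2042-06-30 to 2042-08-14.
2042-08-14 falls on a listed holiday. Rolling to the preceding business day gives 2042-08-13, a Wednesday.
Deadline: 2042-08-13.

2042-08-13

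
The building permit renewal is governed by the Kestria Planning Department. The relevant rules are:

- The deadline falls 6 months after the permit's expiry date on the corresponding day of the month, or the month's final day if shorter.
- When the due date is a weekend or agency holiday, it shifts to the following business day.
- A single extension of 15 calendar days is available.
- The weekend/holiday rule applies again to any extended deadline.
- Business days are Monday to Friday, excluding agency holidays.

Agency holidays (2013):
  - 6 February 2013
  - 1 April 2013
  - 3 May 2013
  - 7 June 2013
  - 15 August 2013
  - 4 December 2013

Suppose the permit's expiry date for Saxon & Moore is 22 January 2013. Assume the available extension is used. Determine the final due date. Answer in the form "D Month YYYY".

6 months after 22 January 2013, on the same day of the month, is 22 July 2013.
22 July 2013 falls on a Monday, which is a business day, so no adjustment is needed.
With the 15-day extension, 22 July 2013 becomes 6 August 2013.
6 August 2013 falls on a Tuesday, which is a business day, so no adjustment is needed.
Deadline: 6 August 2013.

6 August 2013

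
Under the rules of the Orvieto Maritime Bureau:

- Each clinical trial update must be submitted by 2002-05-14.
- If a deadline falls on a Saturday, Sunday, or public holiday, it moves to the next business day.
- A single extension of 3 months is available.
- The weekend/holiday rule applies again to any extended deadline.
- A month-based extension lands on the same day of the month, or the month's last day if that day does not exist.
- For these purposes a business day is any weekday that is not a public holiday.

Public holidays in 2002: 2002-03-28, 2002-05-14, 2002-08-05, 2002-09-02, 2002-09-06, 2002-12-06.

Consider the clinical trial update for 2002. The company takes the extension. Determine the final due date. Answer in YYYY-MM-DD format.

Start from the fixed due date, 2002-05-14.
Because 2002-05-14 is a listed holiday, the deadline becomes 2002-05-15 (Wednesday).
Applying the 3 months extension: 3 months after 2002-05-15 is 2002-08-15.
Since 2002-08-15 is a Thursday and not a holiday, the date is unchanged.
Final deadline: 2002-08-15.

2002-08-15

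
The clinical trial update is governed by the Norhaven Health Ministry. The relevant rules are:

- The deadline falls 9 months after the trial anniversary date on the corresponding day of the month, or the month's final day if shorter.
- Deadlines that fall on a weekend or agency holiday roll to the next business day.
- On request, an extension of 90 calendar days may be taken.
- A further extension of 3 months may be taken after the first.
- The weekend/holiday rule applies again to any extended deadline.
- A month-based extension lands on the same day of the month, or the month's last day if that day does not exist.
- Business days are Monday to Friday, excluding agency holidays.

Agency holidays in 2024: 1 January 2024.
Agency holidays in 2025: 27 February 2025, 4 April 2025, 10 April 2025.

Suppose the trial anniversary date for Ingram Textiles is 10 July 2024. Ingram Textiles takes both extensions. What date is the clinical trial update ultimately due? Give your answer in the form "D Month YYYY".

10 October 2025

Moving 9 months forward from 10 July 2024 on the corresponding day gives 10 April 2025.
10 April 2025 falls on a listed holiday. Rolling to the next business day gives 11 April 2025, a Friday.
Add the 90 calendar-day extension to 11 April 2025: 10 July 2025.
10 July 2025 (Thursday) is already a business day.
Applying the 3 months extension: 3 months after 10 July 2025 is 10 October 2025.
10 October 2025 is a Friday and not a listed holiday, so it stands.
Final deadline: 10 October 2025.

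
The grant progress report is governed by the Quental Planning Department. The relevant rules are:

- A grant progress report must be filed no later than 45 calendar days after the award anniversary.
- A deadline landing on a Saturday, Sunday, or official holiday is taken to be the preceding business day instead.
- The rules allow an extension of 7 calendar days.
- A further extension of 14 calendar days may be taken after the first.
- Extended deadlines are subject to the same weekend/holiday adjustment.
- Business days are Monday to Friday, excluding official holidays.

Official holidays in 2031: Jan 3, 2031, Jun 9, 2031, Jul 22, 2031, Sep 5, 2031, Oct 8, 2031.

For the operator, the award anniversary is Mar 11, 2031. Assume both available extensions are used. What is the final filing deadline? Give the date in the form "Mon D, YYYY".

May 16, 2031

From Mar 11, 2031, 45 calendar days later is Apr 25, 2031.
Apr 25, 2031 (Friday) is already a business day.
Add the 7 calendar-day extension to Apr 25, 2031: May 2, 2031.
May 2, 2031 (Friday) is already a business day.
The 14-calendar-day extension moves the deadline from May 2, 2031 to May 16, 2031.
May 16, 2031 (Friday) is already a business day.
The final due date is May 16, 2031.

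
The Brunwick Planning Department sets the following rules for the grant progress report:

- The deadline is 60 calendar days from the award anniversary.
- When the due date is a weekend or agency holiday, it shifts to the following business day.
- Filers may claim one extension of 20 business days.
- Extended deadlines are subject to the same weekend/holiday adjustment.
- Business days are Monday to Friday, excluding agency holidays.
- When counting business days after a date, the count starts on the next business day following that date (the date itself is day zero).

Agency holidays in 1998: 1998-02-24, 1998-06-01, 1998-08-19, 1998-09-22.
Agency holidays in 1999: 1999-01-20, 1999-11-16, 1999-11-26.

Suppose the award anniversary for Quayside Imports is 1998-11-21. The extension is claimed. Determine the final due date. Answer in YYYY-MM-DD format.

1999-02-18

From 1998-11-21, 60 calendar days later is 1999-01-20.
1999-01-20 is a listed holiday, so it moves to the next business day, 1999-01-21 (Thursday).
The 20-business-day extension runs from 1999-01-21 to 1999-02-18.
Since 1999-02-18 is a Thursday and not a holiday, the date is unchanged.
Deadline: 1999-02-18.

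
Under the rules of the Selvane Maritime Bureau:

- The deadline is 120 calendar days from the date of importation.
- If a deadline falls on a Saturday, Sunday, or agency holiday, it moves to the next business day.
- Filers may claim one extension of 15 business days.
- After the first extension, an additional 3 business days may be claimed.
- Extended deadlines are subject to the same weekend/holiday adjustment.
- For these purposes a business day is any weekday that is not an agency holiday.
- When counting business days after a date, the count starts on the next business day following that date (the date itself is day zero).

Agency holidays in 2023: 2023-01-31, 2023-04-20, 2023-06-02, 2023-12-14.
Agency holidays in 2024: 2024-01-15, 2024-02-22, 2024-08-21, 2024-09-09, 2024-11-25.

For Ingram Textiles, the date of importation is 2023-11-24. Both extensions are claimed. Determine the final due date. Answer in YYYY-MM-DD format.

2024-04-18

Adding 120 calendar days to 2023-11-24 gives 2024-03-23.
2024-03-23 is a Saturday, so it moves to the next business day, 2024-03-25 (Monday).
Counting 15 further business days from 2024-03-25 reaches 2024-04-15.
2024-04-15 (Monday) is already a business day.
Counting 3 further business days from 2024-04-15 reaches 2024-04-18.
2024-04-18 (Thursday) is already a business day.
Final deadline: 2024-04-18.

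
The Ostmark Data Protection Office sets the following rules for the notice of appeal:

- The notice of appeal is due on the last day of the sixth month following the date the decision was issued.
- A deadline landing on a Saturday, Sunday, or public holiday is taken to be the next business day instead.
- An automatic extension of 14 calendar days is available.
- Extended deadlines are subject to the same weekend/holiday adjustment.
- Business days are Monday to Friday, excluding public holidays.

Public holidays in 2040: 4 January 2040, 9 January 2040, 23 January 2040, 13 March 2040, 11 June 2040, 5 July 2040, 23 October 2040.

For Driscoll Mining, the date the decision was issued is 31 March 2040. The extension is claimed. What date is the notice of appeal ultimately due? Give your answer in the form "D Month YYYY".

The sixth month after 31 March 2040 is September 2040, whose last day is 30 September 2040.
30 September 2040 is a Sunday, so it moves to the next business day, 1 October 2040 (Monday).
Add the 14 calendar-day extension to 1 October 2040: 15 October 2040.
15 October 2040 (Monday) is already a business day.
So the filing is due 15 October 2040.

15 October 2040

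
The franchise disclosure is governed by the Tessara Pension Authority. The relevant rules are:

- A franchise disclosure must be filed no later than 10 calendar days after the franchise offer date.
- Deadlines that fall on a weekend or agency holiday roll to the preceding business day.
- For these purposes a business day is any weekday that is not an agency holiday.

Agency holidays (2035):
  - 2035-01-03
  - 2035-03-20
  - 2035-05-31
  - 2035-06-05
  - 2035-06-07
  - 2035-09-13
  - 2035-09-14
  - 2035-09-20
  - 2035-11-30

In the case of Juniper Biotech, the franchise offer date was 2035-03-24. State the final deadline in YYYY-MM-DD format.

2035-04-03

Adding 10 calendar days to 2035-03-24 gives 2035-04-03.
2035-04-03 falls on a Tuesday, which is a business day, so no adjustment is needed.
So the filing is due 2035-04-03.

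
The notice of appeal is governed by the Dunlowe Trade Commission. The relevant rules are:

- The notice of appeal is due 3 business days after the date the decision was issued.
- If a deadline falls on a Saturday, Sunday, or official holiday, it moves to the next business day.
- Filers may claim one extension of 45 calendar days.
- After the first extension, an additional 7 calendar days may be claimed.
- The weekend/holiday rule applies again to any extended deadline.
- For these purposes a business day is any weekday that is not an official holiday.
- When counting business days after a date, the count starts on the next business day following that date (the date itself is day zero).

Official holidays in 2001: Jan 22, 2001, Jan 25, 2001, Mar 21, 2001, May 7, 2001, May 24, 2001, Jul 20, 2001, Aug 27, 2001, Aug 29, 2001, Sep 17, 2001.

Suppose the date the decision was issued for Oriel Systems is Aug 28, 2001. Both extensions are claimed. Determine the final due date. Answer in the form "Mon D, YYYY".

Starting the day after Aug 28, 2001 and counting 3 business days lands on Sep 3, 2001.
Sep 3, 2001 falls on a Monday, which is a business day, so no adjustment is needed.
Applying the 45-calendar-day extension: Sep 3, 2001 + 45 days = Oct 18, 2001.
Oct 18, 2001 falls on a Thursday, which is a business day, so no adjustment is needed.
With the 7-day extension, Oct 18, 2001 becomes Oct 25, 2001.
Oct 25, 2001 falls on a Thursday, which is a business day, so no adjustment is needed.
Final deadline: Oct 25, 2001.

Oct 25, 2001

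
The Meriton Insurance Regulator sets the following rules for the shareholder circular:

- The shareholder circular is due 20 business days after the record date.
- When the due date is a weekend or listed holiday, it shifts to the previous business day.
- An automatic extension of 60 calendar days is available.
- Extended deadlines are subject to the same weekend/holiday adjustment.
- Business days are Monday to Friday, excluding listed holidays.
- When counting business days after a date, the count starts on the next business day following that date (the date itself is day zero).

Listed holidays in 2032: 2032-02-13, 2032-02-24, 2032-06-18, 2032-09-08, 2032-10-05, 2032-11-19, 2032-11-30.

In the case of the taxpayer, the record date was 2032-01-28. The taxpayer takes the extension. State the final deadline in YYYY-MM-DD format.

2032-04-27

Starting the day after 2032-01-28 and counting 20 business days lands on 2032-02-27.
Since 2032-02-27 is a Friday and not a holiday, the date is unchanged.
With the 60-day extension, 2032-02-27 becomes 2032-04-27.
Since 2032-04-27 is a Tuesday and not a holiday, the date is unchanged.
Final deadline: 2032-04-27.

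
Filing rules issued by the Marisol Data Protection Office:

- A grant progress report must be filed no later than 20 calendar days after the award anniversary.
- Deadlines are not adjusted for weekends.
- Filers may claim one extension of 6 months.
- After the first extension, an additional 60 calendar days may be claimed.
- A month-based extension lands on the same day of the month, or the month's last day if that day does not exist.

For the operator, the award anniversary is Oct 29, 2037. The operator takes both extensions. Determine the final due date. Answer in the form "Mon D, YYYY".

Jul 17, 2038

Adding 20 calendar days to Oct 29, 2037 gives Nov 18, 2037.
No adjustment is made for weekends or holidays, so Nov 18, 2037 stands.
Applying the 6 months extension: 6 months after Nov 18, 2037 is May 18, 2038.
May 18, 2038 falls on a Tuesday. The rules make no weekend/holiday allowance, so it remains May 18, 2038.
The 60-calendar-day extension moves the deadline from May 18, 2038 to Jul 17, 2038.
Jul 17, 2038 falls on a Saturday. The rules make no weekend/holiday allowance, so it remains Jul 17, 2038.
So the filing is due Jul 17, 2038.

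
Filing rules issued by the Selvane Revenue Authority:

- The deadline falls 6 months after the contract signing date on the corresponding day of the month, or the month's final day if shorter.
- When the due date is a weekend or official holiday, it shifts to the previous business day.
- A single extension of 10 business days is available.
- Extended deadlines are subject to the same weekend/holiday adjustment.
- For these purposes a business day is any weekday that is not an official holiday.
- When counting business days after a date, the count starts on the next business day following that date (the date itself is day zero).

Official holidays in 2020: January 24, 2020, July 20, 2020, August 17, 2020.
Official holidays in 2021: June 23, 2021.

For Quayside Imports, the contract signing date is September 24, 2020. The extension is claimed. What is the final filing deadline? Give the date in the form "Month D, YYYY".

April 7, 2021

Moving 6 months forward from September 24, 2020 on the corresponding day gives March 24, 2021.
March 24, 2021 (Wednesday) is already a business day.
Counting 10 further business days from March 24, 2021 reaches April 7, 2021.
April 7, 2021 falls on a Wednesday, which is a business day, so no adjustment is needed.
Final deadline: April 7, 2021.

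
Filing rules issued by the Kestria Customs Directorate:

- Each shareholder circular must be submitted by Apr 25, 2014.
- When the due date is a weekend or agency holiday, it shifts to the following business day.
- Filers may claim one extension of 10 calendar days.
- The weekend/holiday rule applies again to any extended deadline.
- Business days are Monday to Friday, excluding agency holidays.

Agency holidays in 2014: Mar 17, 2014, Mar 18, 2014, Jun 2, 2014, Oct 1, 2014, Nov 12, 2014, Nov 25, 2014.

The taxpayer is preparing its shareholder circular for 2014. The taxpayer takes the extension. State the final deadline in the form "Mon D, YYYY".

The statutory due date is Apr 25, 2014.
Apr 25, 2014 (Friday) is already a business day.
The 10-calendar-day extension moves the deadline from Apr 25, 2014 to May 5, 2014.
May 5, 2014 falls on a Monday, which is a business day, so no adjustment is needed.
The final due date is May 5, 2014.

May 5, 2014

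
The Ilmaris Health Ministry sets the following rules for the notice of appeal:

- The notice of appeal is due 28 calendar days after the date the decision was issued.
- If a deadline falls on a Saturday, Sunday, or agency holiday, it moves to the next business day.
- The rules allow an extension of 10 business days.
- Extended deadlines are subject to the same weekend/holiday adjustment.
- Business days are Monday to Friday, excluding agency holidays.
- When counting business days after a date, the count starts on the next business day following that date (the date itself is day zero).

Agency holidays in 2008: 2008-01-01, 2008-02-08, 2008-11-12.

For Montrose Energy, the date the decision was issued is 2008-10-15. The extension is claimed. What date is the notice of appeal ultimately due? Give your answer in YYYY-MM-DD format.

Trigger date 2008-10-15 + 28 calendar days = 2008-11-12.
Because 2008-11-12 is a listed holiday, the deadline becomes 2008-11-13 (Thursday).
Counting 10 further business days from 2008-11-13 reaches 2008-11-27.
2008-11-27 falls on a Thursday, which is a business day, so no adjustment is needed.
Final deadline: 2008-11-27.

2008-11-27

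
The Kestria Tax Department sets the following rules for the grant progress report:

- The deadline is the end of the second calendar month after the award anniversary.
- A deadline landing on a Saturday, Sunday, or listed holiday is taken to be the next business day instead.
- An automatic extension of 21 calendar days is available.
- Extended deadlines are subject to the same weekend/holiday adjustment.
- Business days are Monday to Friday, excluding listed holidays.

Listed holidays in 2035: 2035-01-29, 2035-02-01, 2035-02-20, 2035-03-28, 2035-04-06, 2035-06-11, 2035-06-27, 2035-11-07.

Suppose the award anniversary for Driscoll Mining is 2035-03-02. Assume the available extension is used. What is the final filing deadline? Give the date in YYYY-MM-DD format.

2 months after 2035-03-02 falls in May 2035; the last day of that month is 2035-05-31.
2035-05-31 (Thursday) is already a business day.
The 21-calendar-day extension moves the deadline from 2035-05-31 to 2035-06-21.
2035-06-21 is a Thursday and not a listed holiday, so it stands.
So the filing is due 2035-06-21.

2035-06-21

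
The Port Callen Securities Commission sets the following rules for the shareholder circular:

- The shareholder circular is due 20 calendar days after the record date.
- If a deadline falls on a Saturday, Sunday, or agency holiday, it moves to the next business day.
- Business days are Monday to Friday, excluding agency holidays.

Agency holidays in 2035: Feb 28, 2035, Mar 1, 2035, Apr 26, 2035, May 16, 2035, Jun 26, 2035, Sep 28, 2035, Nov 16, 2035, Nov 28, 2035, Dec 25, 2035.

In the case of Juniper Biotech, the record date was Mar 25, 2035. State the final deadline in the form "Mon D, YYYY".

Apr 16, 2035

20 calendar days after Mar 25, 2035 is Apr 14, 2035.
Apr 14, 2035 is a Saturday; the next business day is Apr 16, 2035 (Monday).
So the filing is due Apr 16, 2035.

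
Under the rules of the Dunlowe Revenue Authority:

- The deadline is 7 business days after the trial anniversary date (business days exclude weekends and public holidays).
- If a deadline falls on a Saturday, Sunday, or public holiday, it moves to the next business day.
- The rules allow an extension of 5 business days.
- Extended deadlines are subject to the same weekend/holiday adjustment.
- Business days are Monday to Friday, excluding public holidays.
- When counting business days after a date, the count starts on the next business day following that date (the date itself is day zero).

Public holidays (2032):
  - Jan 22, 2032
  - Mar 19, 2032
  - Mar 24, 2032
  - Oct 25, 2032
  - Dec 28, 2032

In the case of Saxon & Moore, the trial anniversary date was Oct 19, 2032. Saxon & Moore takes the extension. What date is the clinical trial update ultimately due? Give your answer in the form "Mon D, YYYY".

Nov 5, 2032

Starting the day after Oct 19, 2032 and counting 7 business days lands on Oct 29, 2032.
Oct 29, 2032 (Friday) is already a business day.
Counting 5 further business days from Oct 29, 2032 reaches Nov 5, 2032.
Nov 5, 2032 is a Friday and not a listed holiday, so it stands.
The final due date is Nov 5, 2032.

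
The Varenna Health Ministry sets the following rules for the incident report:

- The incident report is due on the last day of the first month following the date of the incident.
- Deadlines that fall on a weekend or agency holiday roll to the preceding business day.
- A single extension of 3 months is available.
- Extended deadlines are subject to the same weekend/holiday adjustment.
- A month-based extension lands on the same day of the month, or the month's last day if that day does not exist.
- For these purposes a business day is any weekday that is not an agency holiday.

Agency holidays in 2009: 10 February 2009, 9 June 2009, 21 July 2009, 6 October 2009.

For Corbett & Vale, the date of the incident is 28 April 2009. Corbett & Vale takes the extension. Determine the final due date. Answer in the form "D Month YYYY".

The first month after 28 April 2009 is May 2009, whose last day is 31 May 2009.
Because 31 May 2009 is a Sunday, the deadline becomes 29 May 2009 (Friday).
The 3 months extension carries 29 May 2009 to 29 August 2009.
Because 29 August 2009 is a Saturday, the deadline becomes 28 August 2009 (Friday).
So the filing is due 28 August 2009.

28 August 2009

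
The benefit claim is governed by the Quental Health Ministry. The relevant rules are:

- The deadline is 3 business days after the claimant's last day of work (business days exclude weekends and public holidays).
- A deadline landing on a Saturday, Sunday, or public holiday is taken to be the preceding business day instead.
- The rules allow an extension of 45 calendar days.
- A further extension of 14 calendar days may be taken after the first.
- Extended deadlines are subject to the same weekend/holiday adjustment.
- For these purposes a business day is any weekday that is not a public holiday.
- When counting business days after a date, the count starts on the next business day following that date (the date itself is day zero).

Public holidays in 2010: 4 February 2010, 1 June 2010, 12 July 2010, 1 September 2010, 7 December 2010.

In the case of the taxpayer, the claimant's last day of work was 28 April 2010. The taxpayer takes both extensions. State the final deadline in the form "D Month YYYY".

Counting 3 business days after 28 April 2010 (skipping weekends and listed holidays) reaches 3 May 2010.
Since 3 May 2010 is a Monday and not a holiday, the date is unchanged.
The 45-calendar-day extension moves the deadline from 3 May 2010 to 17 June 2010.
17 June 2010 is a Thursday and not a listed holiday, so it stands.
With the 14-day extension, 17 June 2010 becomes 1 July 2010.
1 July 2010 (Thursday) is already a business day.
The final due date is 1 July 2010.

1 July 2010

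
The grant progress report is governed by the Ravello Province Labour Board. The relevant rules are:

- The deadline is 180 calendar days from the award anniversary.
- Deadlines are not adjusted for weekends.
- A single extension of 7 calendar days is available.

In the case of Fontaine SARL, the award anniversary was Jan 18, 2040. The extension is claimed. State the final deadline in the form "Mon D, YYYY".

Adding 180 calendar days to Jan 18, 2040 gives Jul 16, 2040.
Jul 16, 2040 falls on a Monday. The rules make no weekend/holiday allowance, so it remains Jul 16, 2040.
Applying the 7-calendar-day extension: Jul 16, 2040 + 7 days = Jul 23, 2040.
No adjustment is made for weekends or holidays, so Jul 23, 2040 stands.
Deadline: Jul 23, 2040.

Jul 23, 2040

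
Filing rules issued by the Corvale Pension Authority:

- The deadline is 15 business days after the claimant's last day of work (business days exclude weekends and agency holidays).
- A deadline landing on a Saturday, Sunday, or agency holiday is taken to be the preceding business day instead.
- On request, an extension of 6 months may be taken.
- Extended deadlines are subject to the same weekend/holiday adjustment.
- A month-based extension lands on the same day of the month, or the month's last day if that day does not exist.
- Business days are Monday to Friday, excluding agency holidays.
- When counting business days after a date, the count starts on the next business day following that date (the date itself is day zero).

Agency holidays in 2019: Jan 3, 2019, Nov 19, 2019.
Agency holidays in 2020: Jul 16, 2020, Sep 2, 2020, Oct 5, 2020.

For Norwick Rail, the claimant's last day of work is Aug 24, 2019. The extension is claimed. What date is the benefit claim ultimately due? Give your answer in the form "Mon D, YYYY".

Mar 13, 2020

Starting the day after Aug 24, 2019 and counting 15 business days lands on Sep 13, 2019.
Sep 13, 2019 is a Friday and not a listed holiday, so it stands.
The 6 months extension carries Sep 13, 2019 to Mar 13, 2020.
Mar 13, 2020 is a Friday and not a listed holiday, so it stands.
So the filing is due Mar 13, 2020.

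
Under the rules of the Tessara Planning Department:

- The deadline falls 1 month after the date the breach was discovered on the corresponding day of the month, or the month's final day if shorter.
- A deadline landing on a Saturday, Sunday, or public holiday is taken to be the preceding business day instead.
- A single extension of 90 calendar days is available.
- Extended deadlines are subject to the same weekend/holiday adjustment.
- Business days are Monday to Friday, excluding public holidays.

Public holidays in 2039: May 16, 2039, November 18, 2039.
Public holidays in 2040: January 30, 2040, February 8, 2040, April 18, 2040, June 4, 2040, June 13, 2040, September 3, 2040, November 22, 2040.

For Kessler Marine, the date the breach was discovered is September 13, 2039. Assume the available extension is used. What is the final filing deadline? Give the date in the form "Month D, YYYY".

Moving 1 month forward from September 13, 2039 on the corresponding day gives October 13, 2039.
Since October 13, 2039 is a Thursday and not a holiday, the date is unchanged.
Applying the 90-calendar-day extension: October 13, 2039 + 90 days = January 11, 2040.
January 11, 2040 is a Wednesday and not a listed holiday, so it stands.
The final due date is January 11, 2040.

January 11, 2040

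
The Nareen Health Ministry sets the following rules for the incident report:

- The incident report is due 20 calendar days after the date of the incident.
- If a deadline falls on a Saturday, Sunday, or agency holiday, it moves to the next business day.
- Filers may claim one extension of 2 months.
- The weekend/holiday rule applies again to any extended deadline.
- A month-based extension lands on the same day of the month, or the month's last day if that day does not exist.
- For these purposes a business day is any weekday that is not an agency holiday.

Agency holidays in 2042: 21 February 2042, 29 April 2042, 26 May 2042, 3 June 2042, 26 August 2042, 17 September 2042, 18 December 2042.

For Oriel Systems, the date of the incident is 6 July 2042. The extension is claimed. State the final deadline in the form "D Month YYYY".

20 calendar days after 6 July 2042 is 26 July 2042.
Because 26 July 2042 is a Saturday, the deadline becomes 28 July 2042 (Monday).
The 2 months extension carries 28 July 2042 to 28 September 2042.
Because 28 September 2042 is a Sunday, the deadline becomes 29 September 2042 (Monday).
Deadline: 29 September 2042.

29 September 2042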